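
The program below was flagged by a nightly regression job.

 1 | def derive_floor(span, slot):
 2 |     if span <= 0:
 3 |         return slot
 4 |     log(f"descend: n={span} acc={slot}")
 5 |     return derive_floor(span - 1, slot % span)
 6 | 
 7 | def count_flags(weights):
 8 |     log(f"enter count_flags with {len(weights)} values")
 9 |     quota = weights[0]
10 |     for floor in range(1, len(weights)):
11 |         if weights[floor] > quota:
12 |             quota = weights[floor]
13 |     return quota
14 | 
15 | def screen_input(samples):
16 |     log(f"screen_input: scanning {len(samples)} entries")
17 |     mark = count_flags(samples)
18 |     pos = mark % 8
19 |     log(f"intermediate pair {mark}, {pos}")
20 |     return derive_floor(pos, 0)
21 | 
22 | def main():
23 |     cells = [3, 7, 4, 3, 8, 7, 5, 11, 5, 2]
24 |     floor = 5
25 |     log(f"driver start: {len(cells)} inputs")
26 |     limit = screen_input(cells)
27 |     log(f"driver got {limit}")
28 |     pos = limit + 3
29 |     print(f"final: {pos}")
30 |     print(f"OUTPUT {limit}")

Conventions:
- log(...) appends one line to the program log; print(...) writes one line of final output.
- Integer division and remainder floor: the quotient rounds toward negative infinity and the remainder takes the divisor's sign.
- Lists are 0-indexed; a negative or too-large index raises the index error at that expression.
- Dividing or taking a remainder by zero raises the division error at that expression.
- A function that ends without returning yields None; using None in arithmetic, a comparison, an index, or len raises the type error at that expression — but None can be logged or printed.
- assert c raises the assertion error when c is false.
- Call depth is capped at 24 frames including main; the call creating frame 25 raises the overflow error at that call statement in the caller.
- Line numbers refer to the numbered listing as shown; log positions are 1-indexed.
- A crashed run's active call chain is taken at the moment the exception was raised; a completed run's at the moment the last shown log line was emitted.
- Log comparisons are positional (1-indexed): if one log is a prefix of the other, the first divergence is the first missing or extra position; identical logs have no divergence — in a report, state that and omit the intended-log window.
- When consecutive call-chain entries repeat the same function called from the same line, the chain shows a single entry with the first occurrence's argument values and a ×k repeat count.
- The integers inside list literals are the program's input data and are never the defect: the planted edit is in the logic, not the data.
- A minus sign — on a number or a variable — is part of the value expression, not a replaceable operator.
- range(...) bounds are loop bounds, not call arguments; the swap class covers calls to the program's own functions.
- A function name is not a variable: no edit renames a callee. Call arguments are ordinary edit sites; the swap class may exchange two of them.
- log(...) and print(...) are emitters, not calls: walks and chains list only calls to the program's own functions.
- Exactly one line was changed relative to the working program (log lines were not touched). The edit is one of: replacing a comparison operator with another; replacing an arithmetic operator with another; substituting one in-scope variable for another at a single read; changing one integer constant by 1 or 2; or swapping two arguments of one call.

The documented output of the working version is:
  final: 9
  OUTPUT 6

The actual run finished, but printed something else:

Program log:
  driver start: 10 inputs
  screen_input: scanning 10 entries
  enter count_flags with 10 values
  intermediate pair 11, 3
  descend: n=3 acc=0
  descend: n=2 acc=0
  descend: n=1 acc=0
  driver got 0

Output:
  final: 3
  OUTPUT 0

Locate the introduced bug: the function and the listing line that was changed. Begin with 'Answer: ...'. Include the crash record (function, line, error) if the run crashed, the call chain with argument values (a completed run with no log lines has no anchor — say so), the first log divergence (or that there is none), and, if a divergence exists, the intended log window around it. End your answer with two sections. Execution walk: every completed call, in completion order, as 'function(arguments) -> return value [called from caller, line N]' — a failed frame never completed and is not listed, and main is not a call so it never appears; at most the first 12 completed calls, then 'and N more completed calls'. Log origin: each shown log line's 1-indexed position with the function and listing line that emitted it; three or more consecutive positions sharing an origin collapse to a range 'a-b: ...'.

Answer: the defect is in derive_floor at line 5.
Core observation: Everything matches until log position 6, which reads 'descend: n=2 acc=0' in place of 'descend: n=2 acc=3'.
Call chain: main.
First divergence: position 6 — the shown line 'descend: n=2 acc=0' should read 'descend: n=2 acc=3'.
Intended log window:
  4: intermediate pair 11, 3
  5: descend: n=3 acc=0
  6: descend: n=2 acc=3
  7: descend: n=1 acc=5
Execution walk:
  count_flags([3, 7, 4, 3, 8, 7, 5, 11, 5, 2]) -> 11  [called from screen_input, line 17]
  derive_floor(0, 0) -> 0  [called from derive_floor, line 5]
  derive_floor(1, 0) -> 0  [called from derive_floor, line 5]
  derive_floor(2, 0) -> 0  [called from derive_floor, line 5]
  derive_floor(3, 0) -> 0  [called from screen_input, line 20]
  screen_input([3, 7, 4, 3, 8, 7, 5, 11, 5, 2]) -> 0  [called from main, line 26]
Log origin:
  1: emitted by main (line 25)
  2: emitted by screen_input (line 16)
  3: emitted by count_flags (line 8)
  4: emitted by screen_input (line 19)
  5-7: emitted by derive_floor (line 4)
  8: emitted by main (line 27)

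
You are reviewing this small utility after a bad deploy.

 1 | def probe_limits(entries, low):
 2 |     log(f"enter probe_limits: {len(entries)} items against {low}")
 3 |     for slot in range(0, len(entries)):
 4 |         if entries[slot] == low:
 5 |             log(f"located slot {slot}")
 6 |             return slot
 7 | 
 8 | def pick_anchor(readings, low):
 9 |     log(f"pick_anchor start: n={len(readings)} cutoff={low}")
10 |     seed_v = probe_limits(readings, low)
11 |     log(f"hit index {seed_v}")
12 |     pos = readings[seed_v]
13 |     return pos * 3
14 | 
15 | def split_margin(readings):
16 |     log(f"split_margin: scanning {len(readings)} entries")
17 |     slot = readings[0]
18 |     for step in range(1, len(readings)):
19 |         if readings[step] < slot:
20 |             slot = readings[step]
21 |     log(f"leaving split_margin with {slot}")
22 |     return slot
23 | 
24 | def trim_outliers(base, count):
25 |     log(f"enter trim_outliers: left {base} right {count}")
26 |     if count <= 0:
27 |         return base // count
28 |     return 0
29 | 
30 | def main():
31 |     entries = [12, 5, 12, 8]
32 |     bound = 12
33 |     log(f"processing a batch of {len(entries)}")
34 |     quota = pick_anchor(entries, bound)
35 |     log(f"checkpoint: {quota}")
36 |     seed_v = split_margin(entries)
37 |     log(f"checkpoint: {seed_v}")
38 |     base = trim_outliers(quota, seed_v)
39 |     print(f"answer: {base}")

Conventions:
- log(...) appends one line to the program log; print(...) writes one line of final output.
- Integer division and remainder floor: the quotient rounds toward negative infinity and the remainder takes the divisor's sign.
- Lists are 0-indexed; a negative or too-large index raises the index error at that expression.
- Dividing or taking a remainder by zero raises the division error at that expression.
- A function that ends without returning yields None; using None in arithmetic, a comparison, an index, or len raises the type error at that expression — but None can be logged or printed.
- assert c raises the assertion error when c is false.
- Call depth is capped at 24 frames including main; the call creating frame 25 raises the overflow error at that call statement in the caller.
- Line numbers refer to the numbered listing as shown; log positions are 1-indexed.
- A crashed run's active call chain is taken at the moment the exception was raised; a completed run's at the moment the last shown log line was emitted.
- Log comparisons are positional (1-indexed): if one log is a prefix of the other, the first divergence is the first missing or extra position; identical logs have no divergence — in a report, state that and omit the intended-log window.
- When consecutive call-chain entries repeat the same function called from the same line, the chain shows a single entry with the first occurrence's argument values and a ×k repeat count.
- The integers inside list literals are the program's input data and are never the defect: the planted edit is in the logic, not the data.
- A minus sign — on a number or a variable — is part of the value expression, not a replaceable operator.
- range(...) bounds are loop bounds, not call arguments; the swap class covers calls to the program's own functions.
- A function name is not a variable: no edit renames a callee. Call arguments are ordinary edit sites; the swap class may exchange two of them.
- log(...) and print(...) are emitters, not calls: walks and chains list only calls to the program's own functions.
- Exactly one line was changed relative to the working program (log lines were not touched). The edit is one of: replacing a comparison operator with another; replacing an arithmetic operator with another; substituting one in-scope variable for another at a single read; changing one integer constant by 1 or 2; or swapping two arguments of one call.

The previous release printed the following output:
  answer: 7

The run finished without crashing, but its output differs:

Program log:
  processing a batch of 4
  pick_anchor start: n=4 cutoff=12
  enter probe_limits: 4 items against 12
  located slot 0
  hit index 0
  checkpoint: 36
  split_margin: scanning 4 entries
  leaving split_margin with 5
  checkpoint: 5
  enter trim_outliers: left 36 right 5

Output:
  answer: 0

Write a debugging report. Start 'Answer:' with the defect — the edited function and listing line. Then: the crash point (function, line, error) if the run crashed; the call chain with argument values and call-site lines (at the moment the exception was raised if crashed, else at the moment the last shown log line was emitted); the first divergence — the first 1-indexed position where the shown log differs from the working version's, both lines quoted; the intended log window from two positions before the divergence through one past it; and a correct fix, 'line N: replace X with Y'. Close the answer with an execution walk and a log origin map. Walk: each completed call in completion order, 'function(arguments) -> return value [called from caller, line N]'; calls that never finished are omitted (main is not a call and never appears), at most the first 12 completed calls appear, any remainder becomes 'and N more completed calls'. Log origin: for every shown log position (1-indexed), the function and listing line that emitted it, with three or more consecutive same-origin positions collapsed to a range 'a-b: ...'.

Answer: the defect is in trim_outliers at line 26.
The tell: Log streams are identical — the defect surfaces only in the printed output.
Call chain: main -> trim_outliers(36, 5) (called at line 38).
First divergence: there is none — every log position agrees.
Execution walk:
  probe_limits([12, 5, 12, 8], 12) -> 0  [called from pick_anchor, line 10]
  pick_anchor([12, 5, 12, 8], 12) -> 36  [called from main, line 34]
  split_margin([12, 5, 12, 8]) -> 5  [called from main, line 36]
  trim_outliers(36, 5) -> 0  [called from main, line 38]
Log line origins:
  1: from main, line 33
  2: from pick_anchor, line 9
  3: from probe_limits, line 2
  4: from probe_limits, line 5
  5: from pick_anchor, line 11
  6: from main, line 35
  7: from split_margin, line 16
  8: from split_margin, line 21
  9: from main, line 37
  10: from trim_outliers, line 25
A correct fix: line 26: replace `<=` with `!=`.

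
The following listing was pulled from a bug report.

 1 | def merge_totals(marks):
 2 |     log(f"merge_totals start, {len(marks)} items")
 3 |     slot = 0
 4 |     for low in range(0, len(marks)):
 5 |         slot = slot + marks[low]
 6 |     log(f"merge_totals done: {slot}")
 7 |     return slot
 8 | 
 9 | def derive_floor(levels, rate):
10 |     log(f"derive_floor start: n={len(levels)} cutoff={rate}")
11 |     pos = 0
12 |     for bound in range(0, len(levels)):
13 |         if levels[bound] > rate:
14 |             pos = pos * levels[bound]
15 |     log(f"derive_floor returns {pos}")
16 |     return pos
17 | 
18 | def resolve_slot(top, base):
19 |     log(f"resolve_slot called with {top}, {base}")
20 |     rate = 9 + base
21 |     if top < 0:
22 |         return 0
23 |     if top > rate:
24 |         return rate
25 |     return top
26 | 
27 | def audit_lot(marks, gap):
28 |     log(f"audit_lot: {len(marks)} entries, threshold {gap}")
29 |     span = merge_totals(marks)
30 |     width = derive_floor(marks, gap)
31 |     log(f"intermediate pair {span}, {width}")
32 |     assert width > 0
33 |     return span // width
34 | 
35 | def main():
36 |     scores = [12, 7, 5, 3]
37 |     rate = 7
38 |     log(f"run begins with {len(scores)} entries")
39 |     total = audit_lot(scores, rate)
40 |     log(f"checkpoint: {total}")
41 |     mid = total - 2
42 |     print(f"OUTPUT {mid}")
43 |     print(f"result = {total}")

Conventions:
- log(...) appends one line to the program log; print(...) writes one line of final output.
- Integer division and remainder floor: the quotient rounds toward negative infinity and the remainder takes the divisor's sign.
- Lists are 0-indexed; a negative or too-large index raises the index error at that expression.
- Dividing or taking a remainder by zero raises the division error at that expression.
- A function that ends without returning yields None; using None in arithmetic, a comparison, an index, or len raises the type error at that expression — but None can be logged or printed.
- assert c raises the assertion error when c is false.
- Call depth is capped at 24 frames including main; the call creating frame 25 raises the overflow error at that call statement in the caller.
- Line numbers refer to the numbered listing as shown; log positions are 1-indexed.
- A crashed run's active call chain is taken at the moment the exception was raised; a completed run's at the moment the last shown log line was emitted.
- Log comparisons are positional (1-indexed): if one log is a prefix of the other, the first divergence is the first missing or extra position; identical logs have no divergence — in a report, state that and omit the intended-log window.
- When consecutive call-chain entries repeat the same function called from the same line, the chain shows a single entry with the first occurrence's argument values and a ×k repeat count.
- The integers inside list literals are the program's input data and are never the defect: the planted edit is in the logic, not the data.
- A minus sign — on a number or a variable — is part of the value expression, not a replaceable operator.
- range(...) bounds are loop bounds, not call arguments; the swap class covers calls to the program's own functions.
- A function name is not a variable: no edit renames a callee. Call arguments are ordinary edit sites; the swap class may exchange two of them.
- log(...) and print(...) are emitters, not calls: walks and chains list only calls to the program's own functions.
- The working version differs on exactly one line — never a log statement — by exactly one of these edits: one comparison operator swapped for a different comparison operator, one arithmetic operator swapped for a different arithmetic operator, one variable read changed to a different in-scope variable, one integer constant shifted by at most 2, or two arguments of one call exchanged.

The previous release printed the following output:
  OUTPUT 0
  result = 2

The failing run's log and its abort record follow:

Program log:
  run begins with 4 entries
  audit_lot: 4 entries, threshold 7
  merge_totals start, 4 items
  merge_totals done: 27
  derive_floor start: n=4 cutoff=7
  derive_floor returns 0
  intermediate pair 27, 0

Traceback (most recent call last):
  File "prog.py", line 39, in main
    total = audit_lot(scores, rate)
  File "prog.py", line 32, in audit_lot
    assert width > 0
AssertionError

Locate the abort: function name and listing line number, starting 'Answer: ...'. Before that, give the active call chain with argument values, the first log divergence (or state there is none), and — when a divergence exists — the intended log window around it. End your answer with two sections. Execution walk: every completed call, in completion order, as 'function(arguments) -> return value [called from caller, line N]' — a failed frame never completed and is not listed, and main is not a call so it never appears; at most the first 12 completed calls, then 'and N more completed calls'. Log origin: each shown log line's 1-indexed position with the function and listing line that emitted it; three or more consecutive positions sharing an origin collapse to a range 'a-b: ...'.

Answer: the error was raised in audit_lot, line 32.
Core observation: The log first diverges at position 6: the faulty run prints 'derive_floor returns 0' where the working version prints 'derive_floor returns 12'.
Call chain: main -> audit_lot([12, 7, 5, 3], 7) (called at line 39).
First divergence: position 6 — shown 'derive_floor returns 0', intended 'derive_floor returns 12'.
Intended log window:
  4: merge_totals done: 27
  5: derive_floor start: n=4 cutoff=7
  6: derive_floor returns 12
  7: intermediate pair 27, 12
Execution walk:
  merge_totals([12, 7, 5, 3]) -> 27  [called from audit_lot, line 29]
  derive_floor([12, 7, 5, 3], 7) -> 0  [called from audit_lot, line 30]
Log origins:
  1: logged in main at line 38
  2: logged in audit_lot at line 28
  3: logged in merge_totals at line 2
  4: logged in merge_totals at line 6
  5: logged in derive_floor at line 10
  6: logged in derive_floor at line 15
  7: logged in audit_lot at line 31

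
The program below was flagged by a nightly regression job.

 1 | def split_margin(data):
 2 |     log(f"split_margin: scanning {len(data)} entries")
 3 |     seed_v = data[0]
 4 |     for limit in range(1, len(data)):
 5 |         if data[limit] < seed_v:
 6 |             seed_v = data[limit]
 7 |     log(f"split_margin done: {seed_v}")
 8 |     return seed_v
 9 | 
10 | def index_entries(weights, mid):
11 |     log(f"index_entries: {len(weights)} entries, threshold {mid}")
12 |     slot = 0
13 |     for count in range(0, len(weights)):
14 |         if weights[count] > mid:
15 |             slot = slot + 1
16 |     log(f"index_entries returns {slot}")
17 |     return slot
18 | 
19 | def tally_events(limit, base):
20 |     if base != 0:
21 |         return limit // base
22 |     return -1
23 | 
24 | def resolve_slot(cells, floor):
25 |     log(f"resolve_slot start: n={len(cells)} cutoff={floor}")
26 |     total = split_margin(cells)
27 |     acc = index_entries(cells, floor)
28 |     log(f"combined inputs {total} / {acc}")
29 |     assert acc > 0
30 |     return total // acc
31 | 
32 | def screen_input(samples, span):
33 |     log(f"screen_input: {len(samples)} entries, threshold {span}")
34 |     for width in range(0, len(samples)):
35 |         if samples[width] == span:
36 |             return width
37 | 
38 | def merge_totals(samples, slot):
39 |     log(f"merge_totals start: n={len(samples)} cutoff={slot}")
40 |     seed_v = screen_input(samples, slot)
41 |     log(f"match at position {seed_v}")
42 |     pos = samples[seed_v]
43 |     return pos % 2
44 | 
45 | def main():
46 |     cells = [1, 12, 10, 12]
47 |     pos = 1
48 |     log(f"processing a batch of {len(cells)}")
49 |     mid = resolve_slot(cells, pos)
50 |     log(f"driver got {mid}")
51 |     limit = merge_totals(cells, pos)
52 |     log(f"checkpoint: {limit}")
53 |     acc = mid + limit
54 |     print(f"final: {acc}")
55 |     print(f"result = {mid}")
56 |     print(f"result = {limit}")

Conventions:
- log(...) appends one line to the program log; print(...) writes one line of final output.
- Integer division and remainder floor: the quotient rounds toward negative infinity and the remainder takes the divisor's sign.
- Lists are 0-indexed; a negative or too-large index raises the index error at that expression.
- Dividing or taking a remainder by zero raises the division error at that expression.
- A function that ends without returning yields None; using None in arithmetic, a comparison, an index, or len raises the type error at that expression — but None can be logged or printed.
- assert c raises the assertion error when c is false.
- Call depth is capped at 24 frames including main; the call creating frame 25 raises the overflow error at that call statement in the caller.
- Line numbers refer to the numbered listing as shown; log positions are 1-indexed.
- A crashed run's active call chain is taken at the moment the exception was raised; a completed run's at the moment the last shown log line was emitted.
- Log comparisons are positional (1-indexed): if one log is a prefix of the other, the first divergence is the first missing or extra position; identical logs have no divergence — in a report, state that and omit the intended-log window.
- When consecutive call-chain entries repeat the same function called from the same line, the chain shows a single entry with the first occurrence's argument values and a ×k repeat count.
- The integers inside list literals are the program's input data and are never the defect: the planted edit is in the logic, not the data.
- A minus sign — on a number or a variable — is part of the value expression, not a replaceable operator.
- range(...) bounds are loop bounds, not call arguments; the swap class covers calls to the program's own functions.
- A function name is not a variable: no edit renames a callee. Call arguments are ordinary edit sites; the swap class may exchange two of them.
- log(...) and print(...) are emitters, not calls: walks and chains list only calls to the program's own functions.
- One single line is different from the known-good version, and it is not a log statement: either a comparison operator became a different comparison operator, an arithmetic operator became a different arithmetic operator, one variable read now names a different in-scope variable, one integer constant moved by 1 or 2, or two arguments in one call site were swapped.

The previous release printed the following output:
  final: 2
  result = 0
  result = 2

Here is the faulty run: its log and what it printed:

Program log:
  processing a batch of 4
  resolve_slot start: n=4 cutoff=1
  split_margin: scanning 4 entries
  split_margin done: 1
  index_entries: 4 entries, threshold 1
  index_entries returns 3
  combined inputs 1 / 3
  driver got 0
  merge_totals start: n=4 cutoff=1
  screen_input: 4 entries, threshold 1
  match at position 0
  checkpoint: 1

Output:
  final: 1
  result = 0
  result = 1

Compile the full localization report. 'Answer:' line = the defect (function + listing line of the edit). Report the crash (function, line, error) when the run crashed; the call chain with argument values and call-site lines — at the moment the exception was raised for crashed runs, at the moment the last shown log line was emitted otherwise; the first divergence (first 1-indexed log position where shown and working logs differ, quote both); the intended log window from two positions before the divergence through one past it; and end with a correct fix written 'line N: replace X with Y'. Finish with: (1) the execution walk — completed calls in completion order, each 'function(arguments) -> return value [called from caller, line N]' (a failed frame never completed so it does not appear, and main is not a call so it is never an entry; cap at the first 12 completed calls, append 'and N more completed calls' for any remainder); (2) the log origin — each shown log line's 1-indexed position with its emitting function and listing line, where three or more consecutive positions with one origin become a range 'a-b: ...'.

Answer: the defect is in merge_totals at line 43.
The tell: Everything matches until log position 12, which reads 'checkpoint: 1' in place of 'checkpoint: 2'.
Call chain: main.
First divergence: position 12 — shown 'checkpoint: 1', intended 'checkpoint: 2'.
Intended log window:
  10: screen_input: 4 entries, threshold 1
  11: match at position 0
  12: checkpoint: 2
Execution walk:
  split_margin([1, 12, 10, 12]) -> 1  [called from resolve_slot, line 26]
  index_entries([1, 12, 10, 12], 1) -> 3  [called from resolve_slot, line 27]
  resolve_slot([1, 12, 10, 12], 1) -> 0  [called from main, line 49]
  screen_input([1, 12, 10, 12], 1) -> 0  [called from merge_totals, line 40]
  merge_totals([1, 12, 10, 12], 1) -> 1  [called from main, line 51]
Log line origins:
  1: from main, line 48
  2: from resolve_slot, line 25
  3: from split_margin, line 2
  4: from split_margin, line 7
  5: from index_entries, line 11
  6: from index_entries, line 16
  7: from resolve_slot, line 28
  8: from main, line 50
  9: from merge_totals, line 39
  10: from screen_input, line 33
  11: from merge_totals, line 41
  12: from main, line 52
A correct fix: line 43: replace `%` with `*`.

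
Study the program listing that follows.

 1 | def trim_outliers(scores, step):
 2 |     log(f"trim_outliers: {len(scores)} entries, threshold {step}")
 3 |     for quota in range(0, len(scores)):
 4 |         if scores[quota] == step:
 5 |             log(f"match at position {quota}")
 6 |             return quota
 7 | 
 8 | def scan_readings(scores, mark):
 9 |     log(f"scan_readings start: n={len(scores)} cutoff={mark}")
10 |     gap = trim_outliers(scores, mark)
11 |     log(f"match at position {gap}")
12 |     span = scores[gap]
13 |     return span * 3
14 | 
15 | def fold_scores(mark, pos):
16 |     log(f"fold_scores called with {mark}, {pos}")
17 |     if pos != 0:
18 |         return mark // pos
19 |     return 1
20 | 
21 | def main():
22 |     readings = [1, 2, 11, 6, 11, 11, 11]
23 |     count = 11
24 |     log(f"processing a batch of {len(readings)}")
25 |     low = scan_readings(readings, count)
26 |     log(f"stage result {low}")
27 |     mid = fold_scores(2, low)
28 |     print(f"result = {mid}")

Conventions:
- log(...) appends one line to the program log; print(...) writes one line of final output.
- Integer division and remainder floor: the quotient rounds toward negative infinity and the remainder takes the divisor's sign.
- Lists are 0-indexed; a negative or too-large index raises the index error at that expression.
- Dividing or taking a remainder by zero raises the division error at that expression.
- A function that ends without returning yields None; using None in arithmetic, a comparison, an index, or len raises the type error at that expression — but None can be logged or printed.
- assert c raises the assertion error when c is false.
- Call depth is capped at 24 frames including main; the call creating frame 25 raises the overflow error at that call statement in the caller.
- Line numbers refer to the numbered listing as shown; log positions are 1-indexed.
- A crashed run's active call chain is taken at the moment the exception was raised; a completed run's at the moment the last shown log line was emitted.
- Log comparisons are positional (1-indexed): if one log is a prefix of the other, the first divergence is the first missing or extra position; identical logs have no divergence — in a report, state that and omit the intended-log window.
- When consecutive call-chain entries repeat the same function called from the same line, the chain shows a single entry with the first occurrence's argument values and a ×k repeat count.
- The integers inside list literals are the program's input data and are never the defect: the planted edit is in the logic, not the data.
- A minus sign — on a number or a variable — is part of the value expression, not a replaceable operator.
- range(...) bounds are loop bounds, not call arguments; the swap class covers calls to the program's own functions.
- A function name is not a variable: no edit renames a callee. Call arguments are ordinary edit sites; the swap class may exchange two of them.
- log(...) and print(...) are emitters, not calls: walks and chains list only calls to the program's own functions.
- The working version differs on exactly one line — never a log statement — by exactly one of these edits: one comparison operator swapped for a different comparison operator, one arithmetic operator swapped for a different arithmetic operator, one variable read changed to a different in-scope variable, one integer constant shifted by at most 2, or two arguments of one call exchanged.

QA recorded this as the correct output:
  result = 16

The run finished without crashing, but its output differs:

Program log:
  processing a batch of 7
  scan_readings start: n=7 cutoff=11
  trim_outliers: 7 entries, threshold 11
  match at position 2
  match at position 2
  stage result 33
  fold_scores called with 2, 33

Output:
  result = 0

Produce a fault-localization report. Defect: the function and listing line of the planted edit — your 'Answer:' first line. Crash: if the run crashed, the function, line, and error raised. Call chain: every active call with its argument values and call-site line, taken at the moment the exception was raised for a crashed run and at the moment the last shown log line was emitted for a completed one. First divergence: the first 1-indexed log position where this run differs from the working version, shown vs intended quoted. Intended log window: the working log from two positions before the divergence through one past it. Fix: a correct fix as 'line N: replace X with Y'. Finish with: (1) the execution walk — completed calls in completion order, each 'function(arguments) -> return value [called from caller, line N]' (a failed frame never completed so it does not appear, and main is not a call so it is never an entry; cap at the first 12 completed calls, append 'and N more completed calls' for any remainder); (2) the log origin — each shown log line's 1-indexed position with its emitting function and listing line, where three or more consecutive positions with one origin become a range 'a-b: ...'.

Answer: the defect is in main at line 27.
Core observation: Log line 7 is where behavior first shows: 'fold_scores called with 2, 33' appears instead of 'fold_scores called with 33, 2'.
Call chain: main -> fold_scores(2, 33) (called at line 27).
First divergence: position 7 — shown 'fold_scores called with 2, 33', intended 'fold_scores called with 33, 2'.
Intended log window:
  5: match at position 2
  6: stage result 33
  7: fold_scores called with 33, 2
Execution walk:
  trim_outliers([1, 2, 11, 6, 11, 11, 11], 11) -> 2  [called from scan_readings, line 10]
  scan_readings([1, 2, 11, 6, 11, 11, 11], 11) -> 33  [called from main, line 25]
  fold_scores(2, 33) -> 0  [called from main, line 27]
Log origins:
  1: logged in main at line 24
  2: logged in scan_readings at line 9
  3: logged in trim_outliers at line 2
  4: logged in trim_outliers at line 5
  5: logged in scan_readings at line 11
  6: logged in main at line 26
  7: logged in fold_scores at line 16
A correct fix: line 27: replace `fold_scores(2, low)` with `fold_scores(low, 2)`.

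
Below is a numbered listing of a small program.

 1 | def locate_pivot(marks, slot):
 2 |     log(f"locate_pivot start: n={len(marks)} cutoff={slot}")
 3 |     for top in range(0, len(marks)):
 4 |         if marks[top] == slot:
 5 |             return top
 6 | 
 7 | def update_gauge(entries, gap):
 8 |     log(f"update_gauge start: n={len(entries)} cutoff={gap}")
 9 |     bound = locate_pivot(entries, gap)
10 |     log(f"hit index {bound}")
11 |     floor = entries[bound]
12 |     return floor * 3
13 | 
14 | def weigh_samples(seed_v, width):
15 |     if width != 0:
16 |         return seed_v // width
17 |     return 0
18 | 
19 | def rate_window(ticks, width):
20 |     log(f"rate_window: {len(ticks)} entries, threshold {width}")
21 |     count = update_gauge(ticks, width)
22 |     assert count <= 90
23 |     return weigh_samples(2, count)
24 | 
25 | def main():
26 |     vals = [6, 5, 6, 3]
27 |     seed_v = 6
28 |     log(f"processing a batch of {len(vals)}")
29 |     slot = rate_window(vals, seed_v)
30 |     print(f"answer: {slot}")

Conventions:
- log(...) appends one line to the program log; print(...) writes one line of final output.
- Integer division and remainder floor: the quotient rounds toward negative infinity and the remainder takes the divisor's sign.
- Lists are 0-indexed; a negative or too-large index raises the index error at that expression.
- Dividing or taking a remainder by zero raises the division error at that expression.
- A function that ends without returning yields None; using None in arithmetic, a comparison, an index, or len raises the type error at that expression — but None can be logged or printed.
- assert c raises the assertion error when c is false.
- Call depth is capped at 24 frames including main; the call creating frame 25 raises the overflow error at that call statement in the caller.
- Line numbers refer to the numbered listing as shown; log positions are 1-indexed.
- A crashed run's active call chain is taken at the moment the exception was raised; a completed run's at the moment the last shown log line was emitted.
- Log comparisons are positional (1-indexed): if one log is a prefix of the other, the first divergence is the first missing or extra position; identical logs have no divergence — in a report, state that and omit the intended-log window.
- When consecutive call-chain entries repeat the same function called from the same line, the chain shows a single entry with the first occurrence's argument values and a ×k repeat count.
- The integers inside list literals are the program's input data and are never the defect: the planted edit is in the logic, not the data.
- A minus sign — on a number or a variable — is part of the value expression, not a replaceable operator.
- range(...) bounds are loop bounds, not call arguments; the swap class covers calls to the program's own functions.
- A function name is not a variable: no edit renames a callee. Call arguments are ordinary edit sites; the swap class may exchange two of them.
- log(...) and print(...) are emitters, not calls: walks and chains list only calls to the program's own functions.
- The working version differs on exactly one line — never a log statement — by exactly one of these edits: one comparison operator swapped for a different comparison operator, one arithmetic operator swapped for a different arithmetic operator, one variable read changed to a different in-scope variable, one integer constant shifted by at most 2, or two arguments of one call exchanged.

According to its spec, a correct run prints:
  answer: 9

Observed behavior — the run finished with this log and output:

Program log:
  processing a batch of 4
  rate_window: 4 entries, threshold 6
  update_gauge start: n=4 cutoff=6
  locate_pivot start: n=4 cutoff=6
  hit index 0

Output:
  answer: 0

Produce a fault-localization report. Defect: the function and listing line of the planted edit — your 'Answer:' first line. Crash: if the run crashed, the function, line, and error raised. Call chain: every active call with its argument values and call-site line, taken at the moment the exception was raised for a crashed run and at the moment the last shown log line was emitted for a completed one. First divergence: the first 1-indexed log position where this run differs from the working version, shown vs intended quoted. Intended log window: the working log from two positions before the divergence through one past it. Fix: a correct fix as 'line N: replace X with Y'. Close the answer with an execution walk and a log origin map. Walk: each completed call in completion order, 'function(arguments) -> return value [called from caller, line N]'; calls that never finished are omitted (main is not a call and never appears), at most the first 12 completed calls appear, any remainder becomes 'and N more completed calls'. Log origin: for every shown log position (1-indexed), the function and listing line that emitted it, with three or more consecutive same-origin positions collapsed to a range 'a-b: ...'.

Answer: the defect is in rate_window at line 23.
Core observation: No log line changed; the fault shows up purely in the output.
Call chain: main -> rate_window([6, 5, 6, 3], 6) (called at line 29) -> update_gauge([6, 5, 6, 3], 6) (called at line 21).
First divergence: there is none — every log position agrees.
Execution walk:
  locate_pivot([6, 5, 6, 3], 6) -> 0  [called from update_gauge, line 9]
  update_gauge([6, 5, 6, 3], 6) -> 18  [called from rate_window, line 21]
  weigh_samples(2, 18) -> 0  [called from rate_window, line 23]
  rate_window([6, 5, 6, 3], 6) -> 0  [called from main, line 29]
Log origin:
  1: emitted by main (line 28)
  2: emitted by rate_window (line 20)
  3: emitted by update_gauge (line 8)
  4: emitted by locate_pivot (line 2)
  5: emitted by update_gauge (line 10)
A correct fix: line 23: replace `weigh_samples(2, count)` with `weigh_samples(count, 2)`.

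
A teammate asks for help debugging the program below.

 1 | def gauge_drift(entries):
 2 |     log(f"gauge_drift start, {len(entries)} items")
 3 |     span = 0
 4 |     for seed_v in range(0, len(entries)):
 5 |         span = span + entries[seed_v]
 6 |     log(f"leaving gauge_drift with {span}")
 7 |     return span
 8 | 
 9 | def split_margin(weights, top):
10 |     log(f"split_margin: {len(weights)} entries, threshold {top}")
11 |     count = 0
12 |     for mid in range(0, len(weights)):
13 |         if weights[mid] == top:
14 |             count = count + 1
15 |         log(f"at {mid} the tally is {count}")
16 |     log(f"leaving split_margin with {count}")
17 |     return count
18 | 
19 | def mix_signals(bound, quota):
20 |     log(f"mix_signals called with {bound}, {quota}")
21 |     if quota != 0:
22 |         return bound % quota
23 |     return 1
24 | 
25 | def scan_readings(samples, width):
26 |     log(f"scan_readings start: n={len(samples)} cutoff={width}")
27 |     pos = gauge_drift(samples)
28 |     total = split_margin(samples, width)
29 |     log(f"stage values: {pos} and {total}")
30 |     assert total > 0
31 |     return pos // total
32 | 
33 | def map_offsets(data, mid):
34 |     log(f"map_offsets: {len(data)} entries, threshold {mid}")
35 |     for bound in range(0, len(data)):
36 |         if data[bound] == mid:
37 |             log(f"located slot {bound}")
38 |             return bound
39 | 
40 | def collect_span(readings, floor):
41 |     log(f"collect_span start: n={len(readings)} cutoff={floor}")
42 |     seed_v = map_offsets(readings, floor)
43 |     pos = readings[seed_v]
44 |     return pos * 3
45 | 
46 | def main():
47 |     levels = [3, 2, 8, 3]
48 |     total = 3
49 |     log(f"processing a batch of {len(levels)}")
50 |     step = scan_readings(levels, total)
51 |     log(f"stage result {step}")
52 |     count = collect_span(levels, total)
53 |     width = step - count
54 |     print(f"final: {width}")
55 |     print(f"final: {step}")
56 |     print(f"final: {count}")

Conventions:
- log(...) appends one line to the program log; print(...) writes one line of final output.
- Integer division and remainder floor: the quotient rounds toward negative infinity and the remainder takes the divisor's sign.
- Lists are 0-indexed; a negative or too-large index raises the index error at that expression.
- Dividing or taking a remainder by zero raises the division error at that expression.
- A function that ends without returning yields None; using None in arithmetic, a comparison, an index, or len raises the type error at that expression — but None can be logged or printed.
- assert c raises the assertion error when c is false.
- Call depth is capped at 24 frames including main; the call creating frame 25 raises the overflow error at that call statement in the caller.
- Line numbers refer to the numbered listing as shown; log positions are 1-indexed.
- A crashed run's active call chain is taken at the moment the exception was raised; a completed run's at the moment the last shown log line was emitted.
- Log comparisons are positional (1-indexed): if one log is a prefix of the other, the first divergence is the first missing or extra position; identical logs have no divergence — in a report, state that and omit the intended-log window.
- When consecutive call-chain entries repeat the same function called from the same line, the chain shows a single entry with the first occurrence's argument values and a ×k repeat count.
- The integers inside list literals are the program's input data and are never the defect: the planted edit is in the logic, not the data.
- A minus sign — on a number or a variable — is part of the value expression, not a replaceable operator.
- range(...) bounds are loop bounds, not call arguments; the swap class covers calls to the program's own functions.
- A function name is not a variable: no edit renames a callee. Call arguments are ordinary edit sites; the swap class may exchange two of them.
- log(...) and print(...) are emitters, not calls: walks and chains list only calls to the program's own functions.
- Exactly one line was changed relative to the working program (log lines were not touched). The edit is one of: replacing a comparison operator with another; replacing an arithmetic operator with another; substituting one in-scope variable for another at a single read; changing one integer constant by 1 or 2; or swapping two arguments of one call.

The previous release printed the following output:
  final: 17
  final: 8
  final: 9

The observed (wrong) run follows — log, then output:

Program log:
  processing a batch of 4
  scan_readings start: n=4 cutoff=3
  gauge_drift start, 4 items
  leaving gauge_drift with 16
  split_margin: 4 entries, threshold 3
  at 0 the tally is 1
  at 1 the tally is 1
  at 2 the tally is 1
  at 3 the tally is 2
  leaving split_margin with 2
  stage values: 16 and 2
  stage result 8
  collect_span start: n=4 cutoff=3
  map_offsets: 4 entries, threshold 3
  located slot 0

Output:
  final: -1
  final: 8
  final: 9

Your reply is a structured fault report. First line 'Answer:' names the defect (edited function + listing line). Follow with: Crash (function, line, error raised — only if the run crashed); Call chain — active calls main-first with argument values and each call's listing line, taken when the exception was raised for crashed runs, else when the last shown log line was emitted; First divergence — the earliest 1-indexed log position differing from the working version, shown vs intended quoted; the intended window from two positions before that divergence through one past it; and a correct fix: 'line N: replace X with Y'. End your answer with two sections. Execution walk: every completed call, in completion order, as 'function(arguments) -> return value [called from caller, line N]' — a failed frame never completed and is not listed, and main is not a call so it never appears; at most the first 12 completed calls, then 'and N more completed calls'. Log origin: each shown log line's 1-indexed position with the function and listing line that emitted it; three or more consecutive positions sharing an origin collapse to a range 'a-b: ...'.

Answer: the defect is in main at line 53.
Key fact: Nothing in the log betrays the bug — only the output does.
Call chain: main -> collect_span([3, 2, 8, 3], 3) (called at line 52) -> map_offsets([3, 2, 8, 3], 3) (called at line 42).
First divergence: none; the two logs match at every position.
Execution walk:
  gauge_drift([3, 2, 8, 3]) -> 16  [called from scan_readings, line 27]
  split_margin([3, 2, 8, 3], 3) -> 2  [called from scan_readings, line 28]
  scan_readings([3, 2, 8, 3], 3) -> 8  [called from main, line 50]
  map_offsets([3, 2, 8, 3], 3) -> 0  [called from collect_span, line 42]
  collect_span([3, 2, 8, 3], 3) -> 9  [called from main, line 52]
Log line origins:
  1: from main, line 49
  2: from scan_readings, line 26
  3: from gauge_drift, line 2
  4: from gauge_drift, line 6
  5: from split_margin, line 10
  6-9: from split_margin, line 15
  10: from split_margin, line 16
  11: from scan_readings, line 29
  12: from main, line 51
  13: from collect_span, line 41
  14: from map_offsets, line 34
  15: from map_offsets, line 37
A correct fix: line 53: replace `-` with `+`.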